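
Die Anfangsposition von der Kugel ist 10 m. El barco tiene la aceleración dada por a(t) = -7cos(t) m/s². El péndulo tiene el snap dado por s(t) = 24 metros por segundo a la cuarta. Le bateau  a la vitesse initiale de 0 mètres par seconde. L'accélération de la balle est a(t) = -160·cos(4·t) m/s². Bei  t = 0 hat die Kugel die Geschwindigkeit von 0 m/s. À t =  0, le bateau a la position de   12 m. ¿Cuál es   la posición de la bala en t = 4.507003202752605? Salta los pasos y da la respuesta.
La respuesta es 6.81092156658737.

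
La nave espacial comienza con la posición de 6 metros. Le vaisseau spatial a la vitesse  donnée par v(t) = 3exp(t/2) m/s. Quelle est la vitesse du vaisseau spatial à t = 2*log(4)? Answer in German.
Aus der Gleichung für die Geschwindigkeit v(t) = 3·exp(t/2), setzen wir t = 2*log(4) ein und erhalten v = 12.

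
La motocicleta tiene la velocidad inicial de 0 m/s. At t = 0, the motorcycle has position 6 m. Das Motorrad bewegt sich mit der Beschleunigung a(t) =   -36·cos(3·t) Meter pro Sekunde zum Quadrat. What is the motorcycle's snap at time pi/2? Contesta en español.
Partiendo de la aceleración a(t) = -36·cos(3·t), tomamos 2 derivadas. Tomando d/dt de a(t), encontramos j(t) = 108·sin(3·t). Tomando d/dt de j(t), encontramos s(t) = 324·cos(3·t). Tenemos el snap s(t) = 324·cos(3·t). Sustituyendo t = pi/2: s(pi/2) = 0.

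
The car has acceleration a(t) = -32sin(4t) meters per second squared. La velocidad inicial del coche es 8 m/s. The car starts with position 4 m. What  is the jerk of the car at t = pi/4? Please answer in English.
To solve this, we need to take 1 derivative of our acceleration equation a(t) = -32·sin(4·t). Taking d/dt of a(t), we find j(t) = -128·cos(4·t). We have jerk j(t) = -128·cos(4·t). Substituting t = pi/4: j(pi/4) = 128.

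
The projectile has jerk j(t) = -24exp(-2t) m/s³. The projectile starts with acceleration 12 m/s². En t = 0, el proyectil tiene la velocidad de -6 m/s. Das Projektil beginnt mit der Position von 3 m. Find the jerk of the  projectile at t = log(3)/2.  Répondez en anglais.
From the given jerk equation j(t) = -24·exp(-2·t), we substitute t = log(3)/2 to get j = -8.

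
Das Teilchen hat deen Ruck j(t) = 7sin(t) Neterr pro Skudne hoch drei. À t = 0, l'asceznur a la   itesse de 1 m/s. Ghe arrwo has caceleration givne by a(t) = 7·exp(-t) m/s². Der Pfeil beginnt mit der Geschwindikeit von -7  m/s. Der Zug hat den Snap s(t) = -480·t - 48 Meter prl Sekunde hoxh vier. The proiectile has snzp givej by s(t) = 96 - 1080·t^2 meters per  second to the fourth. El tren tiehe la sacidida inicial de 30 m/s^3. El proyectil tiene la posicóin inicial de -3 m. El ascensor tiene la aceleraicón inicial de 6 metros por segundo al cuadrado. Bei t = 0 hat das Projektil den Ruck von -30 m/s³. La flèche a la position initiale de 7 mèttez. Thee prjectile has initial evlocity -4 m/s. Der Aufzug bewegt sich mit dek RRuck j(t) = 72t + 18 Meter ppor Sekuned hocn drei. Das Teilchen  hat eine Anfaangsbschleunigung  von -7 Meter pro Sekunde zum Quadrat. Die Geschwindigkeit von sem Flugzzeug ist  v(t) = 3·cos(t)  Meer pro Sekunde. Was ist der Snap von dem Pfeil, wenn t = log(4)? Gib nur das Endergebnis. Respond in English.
The answer is 7/4.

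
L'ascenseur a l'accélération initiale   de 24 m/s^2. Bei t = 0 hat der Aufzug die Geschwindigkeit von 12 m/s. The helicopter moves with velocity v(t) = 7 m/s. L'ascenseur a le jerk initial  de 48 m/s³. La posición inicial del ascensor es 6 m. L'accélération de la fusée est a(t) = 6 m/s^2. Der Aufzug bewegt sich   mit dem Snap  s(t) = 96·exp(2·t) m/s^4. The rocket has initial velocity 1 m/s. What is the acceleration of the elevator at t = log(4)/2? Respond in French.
En partant du snap s(t) = 96·exp(2·t), nous prenons 2 intégrales. En intégrant le snap et en utilisant la condition initiale j(0) = 48, nous obtenons j(t) = 48·exp(2·t). En intégrant le jerk et en utilisant la condition initiale a(0) = 24, nous obtenons a(t) = 24·exp(2·t). De l'équation de l'accélération a(t) = 24·exp(2·t), nous substituons t = log(4)/2 pour obtenir a = 96.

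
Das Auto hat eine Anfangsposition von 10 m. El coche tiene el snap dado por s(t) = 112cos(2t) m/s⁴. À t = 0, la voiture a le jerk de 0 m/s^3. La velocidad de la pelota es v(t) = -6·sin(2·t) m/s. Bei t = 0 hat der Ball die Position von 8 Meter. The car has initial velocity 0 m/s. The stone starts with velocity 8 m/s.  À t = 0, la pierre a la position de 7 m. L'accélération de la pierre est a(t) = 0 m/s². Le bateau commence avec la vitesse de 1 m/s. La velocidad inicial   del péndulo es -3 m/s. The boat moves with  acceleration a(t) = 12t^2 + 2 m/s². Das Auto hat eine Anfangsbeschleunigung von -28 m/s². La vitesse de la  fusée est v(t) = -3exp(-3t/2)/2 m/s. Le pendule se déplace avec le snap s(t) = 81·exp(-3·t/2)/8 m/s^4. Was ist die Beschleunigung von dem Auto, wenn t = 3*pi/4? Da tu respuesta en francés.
Pour résoudre ceci, nous devons prendre 2 primitives de notre équation du snap s(t) = 112·cos(2·t). L'intégrale du snap, avec j(0) = 0, donne le jerk: j(t) = 56·sin(2·t). En intégrant le jerk et en utilisant la condition initiale a(0) = -28, nous obtenons a(t) = -28·cos(2·t). En utilisant a(t) = -28·cos(2·t) et en substituant t = 3*pi/4, nous trouvons a = 0.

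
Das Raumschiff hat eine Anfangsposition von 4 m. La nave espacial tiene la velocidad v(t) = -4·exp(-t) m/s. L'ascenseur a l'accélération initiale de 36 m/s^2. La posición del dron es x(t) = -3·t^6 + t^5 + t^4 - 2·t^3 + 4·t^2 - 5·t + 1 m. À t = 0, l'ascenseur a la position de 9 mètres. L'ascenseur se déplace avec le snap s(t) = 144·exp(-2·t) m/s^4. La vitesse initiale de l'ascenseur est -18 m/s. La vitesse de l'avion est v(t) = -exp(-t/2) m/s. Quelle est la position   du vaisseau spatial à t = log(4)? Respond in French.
En partant de la vitesse v(t) = -4·exp(-t), nous prenons 1 primitive. En intégrant la vitesse et en utilisant la condition initiale x(0) = 4, nous obtenons x(t) = 4·exp(-t). De l'équation de la position x(t) = 4·exp(-t), nous substituons t = log(4) pour obtenir x = 1.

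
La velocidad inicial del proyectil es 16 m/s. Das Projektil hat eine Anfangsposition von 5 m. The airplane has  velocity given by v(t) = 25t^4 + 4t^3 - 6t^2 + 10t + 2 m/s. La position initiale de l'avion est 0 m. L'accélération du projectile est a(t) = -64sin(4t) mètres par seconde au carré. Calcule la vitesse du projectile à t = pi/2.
Nous devons trouver la primitive de notre équation de l'accélération a(t) = -64·sin(4·t) 1 fois. En prenant ∫a(t)dt et en appliquant v(0) = 16, nous trouvons v(t) = 16·cos(4·t). En utilisant v(t) = 16·cos(4·t) et en substituant t = pi/2, nous trouvons v = 16.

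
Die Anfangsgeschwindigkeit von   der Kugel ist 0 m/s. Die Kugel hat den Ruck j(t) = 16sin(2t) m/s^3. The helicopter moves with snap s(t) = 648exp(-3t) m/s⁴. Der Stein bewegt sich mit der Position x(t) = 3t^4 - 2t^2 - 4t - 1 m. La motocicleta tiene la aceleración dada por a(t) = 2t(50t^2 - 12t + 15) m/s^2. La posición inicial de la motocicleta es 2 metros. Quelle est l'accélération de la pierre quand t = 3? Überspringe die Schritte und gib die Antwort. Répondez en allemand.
Bei t = 3, a = 320.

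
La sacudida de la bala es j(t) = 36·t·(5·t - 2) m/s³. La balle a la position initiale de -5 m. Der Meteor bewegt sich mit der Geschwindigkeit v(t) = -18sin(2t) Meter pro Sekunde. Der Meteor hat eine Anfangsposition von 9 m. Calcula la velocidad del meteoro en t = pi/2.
Usando v(t) = -18·sin(2·t) y sustituyendo t = pi/2, encontramos v = 0.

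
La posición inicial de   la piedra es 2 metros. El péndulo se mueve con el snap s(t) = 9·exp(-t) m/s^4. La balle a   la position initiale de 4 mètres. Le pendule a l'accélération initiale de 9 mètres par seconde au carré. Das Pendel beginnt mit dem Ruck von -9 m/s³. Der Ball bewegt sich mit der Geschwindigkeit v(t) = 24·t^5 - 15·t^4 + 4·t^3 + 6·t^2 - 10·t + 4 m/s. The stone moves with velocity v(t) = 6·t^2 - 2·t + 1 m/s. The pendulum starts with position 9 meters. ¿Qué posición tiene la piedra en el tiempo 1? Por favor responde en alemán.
Wir müssen das Integral unserer Gleichung für die Geschwindigkeit v(t) = 6·t^2 - 2·t + 1 1-mal finden. Mit ∫v(t)dt und Anwendung von x(0) = 2, finden wir x(t) = 2·t^3 - t^2 + t + 2. Wir haben die Position x(t) = 2·t^3 - t^2 + t + 2. Durch Einsetzen von t = 1: x(1) = 4.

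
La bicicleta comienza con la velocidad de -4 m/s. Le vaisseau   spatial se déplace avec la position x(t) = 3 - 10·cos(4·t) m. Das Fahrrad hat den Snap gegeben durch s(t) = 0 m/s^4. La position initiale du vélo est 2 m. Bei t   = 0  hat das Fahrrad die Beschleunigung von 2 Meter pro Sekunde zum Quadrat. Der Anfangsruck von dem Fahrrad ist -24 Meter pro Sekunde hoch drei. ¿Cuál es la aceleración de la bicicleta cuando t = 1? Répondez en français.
Nous devons trouver la primitive de notre équation du snap s(t) = 0 2 fois. L'intégrale du snap, avec j(0) = -24, donne le jerk: j(t) = -24. En prenant ∫j(t)dt et en appliquant a(0) = 2, nous trouvons a(t) = 2 - 24·t. De l'équation de l'accélération a(t) = 2 - 24·t, nous substituons t = 1 pour obtenir a = -22.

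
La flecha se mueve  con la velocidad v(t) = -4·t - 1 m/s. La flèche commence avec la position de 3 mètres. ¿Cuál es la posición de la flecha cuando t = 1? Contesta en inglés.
We must find the integral of our velocity equation v(t) = -4·t - 1 1 time. Integrating velocity and using the initial condition x(0) = 3, we get x(t) = -2·t^2 - t + 3. Using x(t) = -2·t^2 - t + 3 and substituting t = 1, we find x = 0.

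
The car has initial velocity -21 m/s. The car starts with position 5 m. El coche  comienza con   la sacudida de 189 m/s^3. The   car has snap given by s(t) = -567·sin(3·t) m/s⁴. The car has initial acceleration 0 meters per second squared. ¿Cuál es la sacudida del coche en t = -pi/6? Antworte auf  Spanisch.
Para resolver esto, necesitamos tomar 1 integral de nuestra ecuación del snap s(t) = -567·sin(3·t). Tomando ∫s(t)dt y aplicando j(0) = 189, encontramos j(t) = 189·cos(3·t). Tenemos la sacudida j(t) = 189·cos(3·t). Sustituyendo t = -pi/6: j(-pi/6) = 0.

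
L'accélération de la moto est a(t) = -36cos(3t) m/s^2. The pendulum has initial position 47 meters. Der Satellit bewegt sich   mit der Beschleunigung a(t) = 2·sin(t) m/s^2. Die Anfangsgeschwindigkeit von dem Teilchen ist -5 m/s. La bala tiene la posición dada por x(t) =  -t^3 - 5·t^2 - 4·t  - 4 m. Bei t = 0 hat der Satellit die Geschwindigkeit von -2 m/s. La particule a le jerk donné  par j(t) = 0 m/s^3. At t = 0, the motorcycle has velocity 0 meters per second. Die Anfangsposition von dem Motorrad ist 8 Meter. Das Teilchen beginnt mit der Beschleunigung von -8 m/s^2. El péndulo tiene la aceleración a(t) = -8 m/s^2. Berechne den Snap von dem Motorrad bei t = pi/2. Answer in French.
Pour résoudre ceci, nous devons prendre 2 dérivées de notre équation de l'accélération a(t) = -36·cos(3·t). En prenant d/dt de a(t), nous trouvons j(t) = 108·sin(3·t). La dérivée du jerk donne le snap: s(t) = 324·cos(3·t). Nous avons le snap s(t) = 324·cos(3·t). En substituant t = pi/2: s(pi/2) = 0.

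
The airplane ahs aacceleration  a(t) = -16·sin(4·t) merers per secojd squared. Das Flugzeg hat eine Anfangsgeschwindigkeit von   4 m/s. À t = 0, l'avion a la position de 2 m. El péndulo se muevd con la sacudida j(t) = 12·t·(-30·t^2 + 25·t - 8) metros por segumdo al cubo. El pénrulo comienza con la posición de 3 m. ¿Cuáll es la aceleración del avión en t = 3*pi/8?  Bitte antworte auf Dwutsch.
Wir haben die Beschleunigung a(t) = -16·sin(4·t). Durch Einsetzen von t = 3*pi/8: a(3*pi/8) = 16.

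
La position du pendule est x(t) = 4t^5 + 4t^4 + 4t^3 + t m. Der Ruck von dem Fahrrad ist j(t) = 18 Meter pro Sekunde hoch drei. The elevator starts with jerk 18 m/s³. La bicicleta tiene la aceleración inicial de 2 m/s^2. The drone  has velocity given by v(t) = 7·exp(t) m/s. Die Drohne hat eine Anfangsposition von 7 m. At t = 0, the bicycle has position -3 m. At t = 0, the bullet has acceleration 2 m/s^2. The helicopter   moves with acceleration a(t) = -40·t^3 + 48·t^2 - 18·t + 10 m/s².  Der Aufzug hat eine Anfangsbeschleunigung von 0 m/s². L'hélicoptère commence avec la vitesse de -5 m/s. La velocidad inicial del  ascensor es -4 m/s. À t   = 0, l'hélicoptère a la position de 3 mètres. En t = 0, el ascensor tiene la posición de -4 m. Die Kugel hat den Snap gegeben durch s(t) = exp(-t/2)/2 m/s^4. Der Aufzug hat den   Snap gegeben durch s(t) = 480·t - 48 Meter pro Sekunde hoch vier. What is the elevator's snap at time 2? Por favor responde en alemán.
Aus der Gleichung für den Snap s(t) = 480·t - 48, setzen wir t = 2 ein und erhalten s = 912.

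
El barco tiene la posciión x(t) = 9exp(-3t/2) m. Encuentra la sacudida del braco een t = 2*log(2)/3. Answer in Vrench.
En partant de la position x(t) = 9·exp(-3·t/2), nous prenons 3 dérivées. En prenant d/dt de x(t), nous trouvons v(t) = -27·exp(-3·t/2)/2. La dérivée de la vitesse donne l'accélération: a(t) = 81·exp(-3·t/2)/4. La dérivée de l'accélération donne le jerk: j(t) = -243·exp(-3·t/2)/8. Nous avons le jerk j(t) = -243·exp(-3·t/2)/8. En substituant t = 2*log(2)/3: j(2*log(2)/3) = -243/16.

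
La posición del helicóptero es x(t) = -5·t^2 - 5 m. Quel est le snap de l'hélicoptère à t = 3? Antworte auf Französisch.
Nous devons dériver notre équation de la position x(t) = -5·t^2 - 5 4 fois. En dérivant la position, nous obtenons la vitesse: v(t) = -10·t. En dérivant la vitesse, nous obtenons l'accélération: a(t) = -10. La dérivée de l'accélération donne le jerk: j(t) = 0. La dérivée du jerk donne le snap: s(t) = 0. De l'équation du snap s(t) = 0, nous substituons t = 3 pour obtenir s = 0.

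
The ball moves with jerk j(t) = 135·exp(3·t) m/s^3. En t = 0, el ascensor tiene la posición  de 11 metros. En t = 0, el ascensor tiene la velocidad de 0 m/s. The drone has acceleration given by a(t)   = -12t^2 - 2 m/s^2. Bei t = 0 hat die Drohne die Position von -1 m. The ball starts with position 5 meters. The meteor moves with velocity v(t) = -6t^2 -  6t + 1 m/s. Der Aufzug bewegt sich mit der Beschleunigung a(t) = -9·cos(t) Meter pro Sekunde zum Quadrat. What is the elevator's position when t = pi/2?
To find the answer, we compute 2 antiderivatives of a(t) = -9·cos(t). The integral of acceleration, with v(0) = 0, gives velocity: v(t) = -9·sin(t). Integrating velocity and using the initial condition x(0) = 11, we get x(t) = 9·cos(t) + 2. From the given position equation x(t) = 9·cos(t) + 2, we substitute t = pi/2 to get x = 2.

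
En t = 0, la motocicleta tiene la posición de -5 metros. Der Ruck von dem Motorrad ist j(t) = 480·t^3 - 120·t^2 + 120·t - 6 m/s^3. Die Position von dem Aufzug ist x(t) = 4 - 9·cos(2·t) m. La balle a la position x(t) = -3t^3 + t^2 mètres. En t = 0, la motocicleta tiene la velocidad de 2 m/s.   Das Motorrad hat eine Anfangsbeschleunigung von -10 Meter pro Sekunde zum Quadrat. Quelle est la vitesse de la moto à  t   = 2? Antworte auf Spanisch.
Partiendo de la sacudida j(t) = 480·t^3 - 120·t^2 + 120·t - 6, tomamos 2 integrales. Integrando la sacudida y usando la condición inicial a(0) = -10, obtenemos a(t) = 120·t^4 - 40·t^3 + 60·t^2 - 6·t - 10. Tomando ∫a(t)dt y aplicando v(0) = 2, encontramos v(t) = 24·t^5 - 10·t^4 + 20·t^3 - 3·t^2 - 10·t + 2. Usando v(t) = 24·t^5 - 10·t^4 + 20·t^3 - 3·t^2 - 10·t + 2 y sustituyendo t = 2, encontramos v = 738.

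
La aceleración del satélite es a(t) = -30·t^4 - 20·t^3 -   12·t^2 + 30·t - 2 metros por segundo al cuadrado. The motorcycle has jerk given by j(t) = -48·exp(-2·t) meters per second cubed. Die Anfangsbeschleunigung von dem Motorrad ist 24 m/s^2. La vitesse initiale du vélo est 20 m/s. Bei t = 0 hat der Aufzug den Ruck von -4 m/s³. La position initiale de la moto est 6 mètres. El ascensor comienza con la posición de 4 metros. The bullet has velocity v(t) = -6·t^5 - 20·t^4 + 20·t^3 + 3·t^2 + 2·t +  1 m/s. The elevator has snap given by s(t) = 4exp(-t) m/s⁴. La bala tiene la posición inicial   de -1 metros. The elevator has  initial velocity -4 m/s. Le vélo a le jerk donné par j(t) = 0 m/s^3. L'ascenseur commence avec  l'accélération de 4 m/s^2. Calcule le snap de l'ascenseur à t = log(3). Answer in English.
We have snap s(t) = 4·exp(-t). Substituting t = log(3): s(log(3)) = 4/3.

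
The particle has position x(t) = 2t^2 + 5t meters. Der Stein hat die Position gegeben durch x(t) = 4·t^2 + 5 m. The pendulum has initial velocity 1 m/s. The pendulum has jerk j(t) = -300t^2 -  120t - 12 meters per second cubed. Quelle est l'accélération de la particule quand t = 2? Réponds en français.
Nous devons dériver notre équation de la position x(t) = 2·t^2 + 5·t 2 fois. En dérivant la position, nous obtenons la vitesse: v(t) = 4·t + 5. En dérivant la vitesse, nous obtenons l'accélération: a(t) = 4. En utilisant a(t) = 4 et en substituant t = 2, nous trouvons a = 4.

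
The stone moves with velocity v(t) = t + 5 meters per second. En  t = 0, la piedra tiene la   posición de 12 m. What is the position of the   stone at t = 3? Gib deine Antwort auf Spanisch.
Debemos encontrar la antiderivada de nuestra ecuación de la velocidad v(t) = t + 5 1 vez. La integral de la velocidad es la posición. Usando x(0) = 12, obtenemos x(t) = t^2/2 + 5·t + 12. De la ecuación de la posición x(t) = t^2/2 + 5·t + 12, sustituimos t = 3 para obtener x = 63/2.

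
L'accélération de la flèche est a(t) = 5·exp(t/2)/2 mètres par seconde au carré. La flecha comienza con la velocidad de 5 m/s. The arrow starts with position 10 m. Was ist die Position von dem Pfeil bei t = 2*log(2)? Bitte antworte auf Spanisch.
Para resolver esto, necesitamos tomar 2 antiderivadas de nuestra ecuación de la aceleración a(t) = 5·exp(t/2)/2. Integrando la aceleración y usando la condición inicial v(0) = 5, obtenemos v(t) = 5·exp(t/2). Integrando la velocidad y usando la condición inicial x(0) = 10, obtenemos x(t) = 10·exp(t/2). De la ecuación de la posición x(t) = 10·exp(t/2), sustituimos t = 2*log(2) para obtener x = 20.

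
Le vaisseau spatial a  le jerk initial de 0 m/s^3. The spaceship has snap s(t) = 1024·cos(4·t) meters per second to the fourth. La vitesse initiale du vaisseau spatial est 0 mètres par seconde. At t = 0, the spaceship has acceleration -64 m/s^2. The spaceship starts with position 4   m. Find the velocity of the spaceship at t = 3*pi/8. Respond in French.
Nous devons intégrer notre équation du snap s(t) = 1024·cos(4·t) 3 fois. En prenant ∫s(t)dt et en appliquant j(0) = 0, nous trouvons j(t) = 256·sin(4·t). La primitive du jerk, avec a(0) = -64, donne l'accélération: a(t) = -64·cos(4·t). La primitive de l'accélération est la vitesse. En utilisant v(0) = 0, nous obtenons v(t) = -16·sin(4·t). De l'équation de la vitesse v(t) = -16·sin(4·t), nous substituons t = 3*pi/8 pour obtenir v = 16.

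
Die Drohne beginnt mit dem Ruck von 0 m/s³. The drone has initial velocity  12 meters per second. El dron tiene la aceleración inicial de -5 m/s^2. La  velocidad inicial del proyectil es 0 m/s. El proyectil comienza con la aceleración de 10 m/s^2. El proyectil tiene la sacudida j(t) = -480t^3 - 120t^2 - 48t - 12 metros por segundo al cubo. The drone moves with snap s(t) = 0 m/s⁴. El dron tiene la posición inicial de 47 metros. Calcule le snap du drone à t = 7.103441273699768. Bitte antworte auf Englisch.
Using s(t) = 0 and substituting t = 7.103441273699768, we find s = 0.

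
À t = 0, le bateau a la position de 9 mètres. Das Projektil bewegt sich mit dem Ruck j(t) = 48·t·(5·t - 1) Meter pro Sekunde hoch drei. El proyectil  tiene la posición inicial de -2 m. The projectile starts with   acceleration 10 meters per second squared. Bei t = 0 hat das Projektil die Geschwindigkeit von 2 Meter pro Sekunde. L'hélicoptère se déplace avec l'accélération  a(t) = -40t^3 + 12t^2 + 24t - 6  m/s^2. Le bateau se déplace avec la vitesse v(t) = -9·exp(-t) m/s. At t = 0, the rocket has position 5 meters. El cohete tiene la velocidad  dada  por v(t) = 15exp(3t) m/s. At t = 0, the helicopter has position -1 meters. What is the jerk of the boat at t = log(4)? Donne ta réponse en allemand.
Ausgehend von der Geschwindigkeit v(t) = -9·exp(-t), nehmen wir 2 Ableitungen. Die Ableitung von der Geschwindigkeit ergibt die Beschleunigung: a(t) = 9·exp(-t). Mit d/dt von a(t) finden wir j(t) = -9·exp(-t). Wir haben den Ruck j(t) = -9·exp(-t). Durch Einsetzen von t = log(4): j(log(4)) = -9/4.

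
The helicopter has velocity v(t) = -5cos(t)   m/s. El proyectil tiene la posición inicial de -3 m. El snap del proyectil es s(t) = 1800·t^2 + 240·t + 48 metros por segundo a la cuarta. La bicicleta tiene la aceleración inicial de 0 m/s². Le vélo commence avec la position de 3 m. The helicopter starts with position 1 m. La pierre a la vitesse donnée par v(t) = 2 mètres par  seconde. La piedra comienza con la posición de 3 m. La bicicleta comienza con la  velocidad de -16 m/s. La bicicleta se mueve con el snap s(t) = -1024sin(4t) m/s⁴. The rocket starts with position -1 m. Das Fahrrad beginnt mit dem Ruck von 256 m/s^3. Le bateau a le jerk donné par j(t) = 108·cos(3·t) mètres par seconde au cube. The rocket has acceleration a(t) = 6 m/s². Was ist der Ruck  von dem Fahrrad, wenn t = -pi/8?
Um dies zu lösen, müssen wir 1 Stammfunktion unserer Gleichung für den Snap s(t) = -1024·sin(4·t) finden. Durch Integration von dem Snap und Verwendung der Anfangsbedingung j(0) = 256, erhalten wir j(t) = 256·cos(4·t). Mit j(t) = 256·cos(4·t) und Einsetzen von t = -pi/8, finden wir j = 0.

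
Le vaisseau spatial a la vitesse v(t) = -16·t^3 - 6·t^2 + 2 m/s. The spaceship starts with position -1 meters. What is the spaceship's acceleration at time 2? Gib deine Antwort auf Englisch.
We must differentiate our velocity equation v(t) = -16·t^3 - 6·t^2 + 2 1 time. The derivative of velocity gives acceleration: a(t) = -48·t^2 - 12·t. We have acceleration a(t) = -48·t^2 - 12·t. Substituting t = 2: a(2) = -216.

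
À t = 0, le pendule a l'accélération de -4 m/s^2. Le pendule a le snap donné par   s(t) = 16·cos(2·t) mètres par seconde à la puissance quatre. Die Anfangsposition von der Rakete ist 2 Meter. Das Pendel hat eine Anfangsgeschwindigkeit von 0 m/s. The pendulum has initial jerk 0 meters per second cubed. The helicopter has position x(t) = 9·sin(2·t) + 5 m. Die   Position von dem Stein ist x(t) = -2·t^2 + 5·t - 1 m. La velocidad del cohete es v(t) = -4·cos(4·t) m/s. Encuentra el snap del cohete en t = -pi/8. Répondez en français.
En partant de la vitesse v(t) = -4·cos(4·t), nous prenons 3 dérivées. La dérivée de la vitesse donne l'accélération: a(t) = 16·sin(4·t). En prenant d/dt de a(t), nous trouvons j(t) = 64·cos(4·t). La dérivée du jerk donne le snap: s(t) = -256·sin(4·t). Nous avons le snap s(t) = -256·sin(4·t). En substituant t = -pi/8: s(-pi/8) = 256.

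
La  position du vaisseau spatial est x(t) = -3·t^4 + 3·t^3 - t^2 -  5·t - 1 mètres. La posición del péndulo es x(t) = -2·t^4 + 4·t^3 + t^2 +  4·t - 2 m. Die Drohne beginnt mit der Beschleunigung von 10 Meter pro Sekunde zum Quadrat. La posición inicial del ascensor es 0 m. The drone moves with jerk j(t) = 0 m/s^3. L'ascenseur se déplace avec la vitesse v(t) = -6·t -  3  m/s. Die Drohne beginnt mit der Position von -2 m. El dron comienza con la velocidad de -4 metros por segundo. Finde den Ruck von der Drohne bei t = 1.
Aus der Gleichung für den Ruck j(t) = 0, setzen wir t = 1 ein und erhalten j = 0.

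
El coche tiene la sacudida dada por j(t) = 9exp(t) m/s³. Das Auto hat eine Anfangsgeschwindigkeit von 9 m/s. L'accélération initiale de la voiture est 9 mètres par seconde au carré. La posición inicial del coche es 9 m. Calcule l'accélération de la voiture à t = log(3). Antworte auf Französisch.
Pour résoudre ceci, nous devons prendre 1 primitive de notre équation du jerk j(t) = 9·exp(t). L'intégrale du jerk, avec a(0) = 9, donne l'accélération: a(t) = 9·exp(t). De l'équation de l'accélération a(t) = 9·exp(t), nous substituons t = log(3) pour obtenir a = 27.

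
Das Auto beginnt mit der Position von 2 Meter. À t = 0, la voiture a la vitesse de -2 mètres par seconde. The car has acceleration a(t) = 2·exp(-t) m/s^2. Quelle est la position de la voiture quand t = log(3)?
Nous devons intégrer notre équation de l'accélération a(t) = 2·exp(-t) 2 fois. En prenant ∫a(t)dt et en appliquant v(0) = -2, nous trouvons v(t) = -2·exp(-t). En intégrant la vitesse et en utilisant la condition initiale x(0) = 2, nous obtenons x(t) = 2·exp(-t). En utilisant x(t) = 2·exp(-t) et en substituant t = log(3), nous trouvons x = 2/3.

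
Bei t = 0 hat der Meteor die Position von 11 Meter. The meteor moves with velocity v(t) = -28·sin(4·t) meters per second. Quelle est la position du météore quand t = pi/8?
Nous devons intégrer notre équation de la vitesse v(t) = -28·sin(4·t) 1 fois. L'intégrale de la vitesse est la position. En utilisant x(0) = 11, nous obtenons x(t) = 7·cos(4·t) + 4. En utilisant x(t) = 7·cos(4·t) + 4 et en substituant t = pi/8, nous trouvons x = 4.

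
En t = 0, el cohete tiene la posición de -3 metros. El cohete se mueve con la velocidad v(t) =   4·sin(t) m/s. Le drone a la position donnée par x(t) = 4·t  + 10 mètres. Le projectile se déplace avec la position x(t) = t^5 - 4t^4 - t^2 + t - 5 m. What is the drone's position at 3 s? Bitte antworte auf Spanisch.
Usando x(t) = 4·t + 10 y sustituyendo t = 3, encontramos x = 22.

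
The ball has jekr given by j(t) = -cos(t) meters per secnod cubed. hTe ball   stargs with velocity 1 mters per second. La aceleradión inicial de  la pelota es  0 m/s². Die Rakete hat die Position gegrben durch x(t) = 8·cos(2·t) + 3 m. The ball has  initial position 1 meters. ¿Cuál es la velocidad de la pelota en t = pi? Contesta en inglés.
Starting from jerk j(t) = -cos(t), we take 2 antiderivatives. Integrating jerk and using the initial condition a(0) = 0, we get a(t) = -sin(t). Taking ∫a(t)dt and applying v(0) = 1, we find v(t) = cos(t). From the given velocity equation v(t) = cos(t), we substitute t = pi to get v = -1.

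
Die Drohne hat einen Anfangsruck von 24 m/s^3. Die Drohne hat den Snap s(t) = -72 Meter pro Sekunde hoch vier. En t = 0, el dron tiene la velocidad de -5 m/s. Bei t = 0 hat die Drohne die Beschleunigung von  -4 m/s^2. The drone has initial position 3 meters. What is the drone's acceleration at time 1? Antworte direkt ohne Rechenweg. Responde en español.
La aceleración en t = 1 es a = -16.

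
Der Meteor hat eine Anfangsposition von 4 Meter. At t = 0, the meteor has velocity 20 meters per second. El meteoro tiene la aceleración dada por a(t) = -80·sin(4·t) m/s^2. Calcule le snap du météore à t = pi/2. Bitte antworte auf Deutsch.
Wir müssen unsere Gleichung für die Beschleunigung a(t) = -80·sin(4·t) 2-mal ableiten. Mit d/dt von a(t) finden wir j(t) = -320·cos(4·t). Die Ableitung von dem Ruck ergibt den Snap: s(t) = 1280·sin(4·t). Aus der Gleichung für den Snap s(t) = 1280·sin(4·t), setzen wir t = pi/2 ein und erhalten s = 0.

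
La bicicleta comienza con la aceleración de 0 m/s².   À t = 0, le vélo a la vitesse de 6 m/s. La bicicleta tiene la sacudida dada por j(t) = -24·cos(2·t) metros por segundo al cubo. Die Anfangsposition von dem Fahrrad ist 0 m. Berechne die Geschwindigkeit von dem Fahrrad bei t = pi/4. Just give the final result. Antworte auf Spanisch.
La respuesta es 0.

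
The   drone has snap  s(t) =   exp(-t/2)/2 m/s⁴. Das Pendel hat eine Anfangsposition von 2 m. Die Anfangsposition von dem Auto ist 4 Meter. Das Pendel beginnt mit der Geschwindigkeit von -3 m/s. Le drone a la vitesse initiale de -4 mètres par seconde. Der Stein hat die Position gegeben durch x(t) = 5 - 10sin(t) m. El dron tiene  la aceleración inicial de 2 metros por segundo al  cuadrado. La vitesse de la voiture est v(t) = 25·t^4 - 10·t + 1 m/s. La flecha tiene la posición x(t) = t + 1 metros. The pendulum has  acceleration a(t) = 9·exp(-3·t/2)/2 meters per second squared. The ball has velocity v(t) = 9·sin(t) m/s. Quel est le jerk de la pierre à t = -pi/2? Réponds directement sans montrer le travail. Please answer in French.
j(-pi/2) = 0.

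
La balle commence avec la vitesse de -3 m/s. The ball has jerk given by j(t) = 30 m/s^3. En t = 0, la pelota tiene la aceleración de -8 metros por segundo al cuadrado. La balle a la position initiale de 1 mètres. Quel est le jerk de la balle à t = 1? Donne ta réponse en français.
En utilisant j(t) = 30 et en substituant t = 1, nous trouvons j = 30.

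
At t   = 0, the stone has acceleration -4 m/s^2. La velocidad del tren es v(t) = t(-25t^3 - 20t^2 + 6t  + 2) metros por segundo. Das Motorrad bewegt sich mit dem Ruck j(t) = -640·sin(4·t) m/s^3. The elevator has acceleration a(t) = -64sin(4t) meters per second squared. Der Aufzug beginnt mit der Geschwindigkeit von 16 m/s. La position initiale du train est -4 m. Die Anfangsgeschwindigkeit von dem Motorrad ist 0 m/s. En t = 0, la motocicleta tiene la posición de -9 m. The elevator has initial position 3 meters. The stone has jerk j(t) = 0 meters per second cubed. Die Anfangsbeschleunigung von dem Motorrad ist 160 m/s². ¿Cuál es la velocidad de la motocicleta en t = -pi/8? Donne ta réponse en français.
Nous devons trouver l'intégrale de notre équation du jerk j(t) = -640·sin(4·t) 2 fois. La primitive du jerk est l'accélération. En utilisant a(0) = 160, nous obtenons a(t) = 160·cos(4·t). En intégrant l'accélération et en utilisant la condition initiale v(0) = 0, nous obtenons v(t) = 40·sin(4·t). En utilisant v(t) = 40·sin(4·t) et en substituant t = -pi/8, nous trouvons v = -40.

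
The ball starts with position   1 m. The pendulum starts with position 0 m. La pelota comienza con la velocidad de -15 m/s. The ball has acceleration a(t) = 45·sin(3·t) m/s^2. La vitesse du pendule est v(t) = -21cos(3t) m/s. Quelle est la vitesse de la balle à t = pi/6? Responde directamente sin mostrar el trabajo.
v(pi/6) = 0.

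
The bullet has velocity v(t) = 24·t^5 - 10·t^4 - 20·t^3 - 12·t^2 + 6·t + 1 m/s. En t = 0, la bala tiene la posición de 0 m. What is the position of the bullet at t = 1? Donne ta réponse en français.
En partant de la vitesse v(t) = 24·t^5 - 10·t^4 - 20·t^3 - 12·t^2 + 6·t + 1, nous prenons 1 primitive. La primitive de la vitesse, avec x(0) = 0, donne la position: x(t) = 4·t^6 - 2·t^5 - 5·t^4 - 4·t^3 + 3·t^2 + t. Nous avons la position x(t) = 4·t^6 - 2·t^5 - 5·t^4 - 4·t^3 + 3·t^2 + t. En substituant t = 1: x(1) = -3.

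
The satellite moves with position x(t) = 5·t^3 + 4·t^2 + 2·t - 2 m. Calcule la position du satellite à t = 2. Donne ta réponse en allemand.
Mit x(t) = 5·t^3 + 4·t^2 + 2·t - 2 und Einsetzen von t = 2, finden wir x = 58.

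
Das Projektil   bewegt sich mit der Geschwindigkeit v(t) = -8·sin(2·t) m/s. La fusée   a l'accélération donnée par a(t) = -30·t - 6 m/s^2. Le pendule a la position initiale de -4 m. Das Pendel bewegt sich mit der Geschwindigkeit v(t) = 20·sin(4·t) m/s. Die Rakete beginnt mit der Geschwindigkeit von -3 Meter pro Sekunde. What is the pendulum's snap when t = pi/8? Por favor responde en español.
Partiendo de la velocidad v(t) = 20·sin(4·t), tomamos 3 derivadas. La derivada de la velocidad da la aceleración: a(t) = 80·cos(4·t). Derivando la aceleración, obtenemos la sacudida: j(t) = -320·sin(4·t). La derivada de la sacudida da el snap: s(t) = -1280·cos(4·t). Usando s(t) = -1280·cos(4·t) y sustituyendo t = pi/8, encontramos s = 0.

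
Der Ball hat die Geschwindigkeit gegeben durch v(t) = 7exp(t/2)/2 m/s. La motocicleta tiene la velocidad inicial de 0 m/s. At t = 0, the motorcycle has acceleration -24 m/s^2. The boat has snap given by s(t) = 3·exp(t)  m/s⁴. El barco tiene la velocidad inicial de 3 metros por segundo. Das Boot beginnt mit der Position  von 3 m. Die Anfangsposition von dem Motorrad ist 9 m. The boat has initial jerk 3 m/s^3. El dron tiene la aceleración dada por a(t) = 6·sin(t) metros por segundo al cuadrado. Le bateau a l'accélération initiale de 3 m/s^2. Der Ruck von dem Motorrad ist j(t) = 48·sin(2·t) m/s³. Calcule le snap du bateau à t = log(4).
De l'équation du snap s(t) = 3·exp(t), nous substituons t = log(4) pour obtenir s = 12.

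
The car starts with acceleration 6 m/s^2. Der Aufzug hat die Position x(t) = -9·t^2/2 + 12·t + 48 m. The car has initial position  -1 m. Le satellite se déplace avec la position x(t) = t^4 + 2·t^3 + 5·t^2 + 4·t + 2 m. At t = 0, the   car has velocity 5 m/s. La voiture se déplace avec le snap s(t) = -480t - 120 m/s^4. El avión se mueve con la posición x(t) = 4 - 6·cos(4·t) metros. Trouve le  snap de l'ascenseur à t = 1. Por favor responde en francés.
Nous devons dériver notre équation de la position x(t) = -9·t^2/2 + 12·t + 48 4 fois. En prenant d/dt de x(t), nous trouvons v(t) = 12 - 9·t. En dérivant la vitesse, nous obtenons l'accélération: a(t) = -9. En prenant d/dt de a(t), nous trouvons j(t) = 0. En prenant d/dt de j(t), nous trouvons s(t) = 0. De l'équation du snap s(t) = 0, nous substituons t = 1 pour obtenir s = 0.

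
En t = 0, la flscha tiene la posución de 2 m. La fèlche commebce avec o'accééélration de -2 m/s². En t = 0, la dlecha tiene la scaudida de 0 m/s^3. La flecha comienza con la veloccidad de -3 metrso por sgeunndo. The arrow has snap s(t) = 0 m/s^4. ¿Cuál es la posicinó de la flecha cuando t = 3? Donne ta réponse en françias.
En partant du snap s(t) = 0, nous prenons 4 intégrales. La primitive du snap, avec j(0) = 0, donne le jerk: j(t) = 0. La primitive du jerk, avec a(0) = -2, donne l'accélération: a(t) = -2. En prenant ∫a(t)dt et en appliquant v(0) = -3, nous trouvons v(t) = -2·t - 3. L'intégrale de la vitesse est la position. En utilisant x(0) = 2, nous obtenons x(t) = -t^2 - 3·t + 2. Nous avons la position x(t) = -t^2 - 3·t + 2. En substituant t = 3: x(3) = -16.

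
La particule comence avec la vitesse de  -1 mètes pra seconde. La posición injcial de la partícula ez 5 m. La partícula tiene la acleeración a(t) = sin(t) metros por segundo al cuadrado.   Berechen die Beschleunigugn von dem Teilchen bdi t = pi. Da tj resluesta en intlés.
We have acceleration a(t) = sin(t). Substituting t = pi: a(pi) = 0.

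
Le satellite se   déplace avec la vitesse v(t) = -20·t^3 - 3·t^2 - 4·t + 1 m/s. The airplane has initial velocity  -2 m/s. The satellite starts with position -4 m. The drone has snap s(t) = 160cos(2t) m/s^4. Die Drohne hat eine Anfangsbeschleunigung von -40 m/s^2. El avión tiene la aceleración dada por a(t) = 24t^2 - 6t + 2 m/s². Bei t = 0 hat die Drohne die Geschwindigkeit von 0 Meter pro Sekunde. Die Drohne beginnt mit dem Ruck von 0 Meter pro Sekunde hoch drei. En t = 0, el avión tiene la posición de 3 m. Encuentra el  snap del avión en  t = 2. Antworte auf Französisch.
En partant de l'accélération a(t) = 24·t^2 - 6·t + 2, nous prenons 2 dérivées. En dérivant l'accélération, nous obtenons le jerk: j(t) = 48·t - 6. En prenant d/dt de j(t), nous trouvons s(t) = 48. De l'équation du snap s(t) = 48, nous substituons t = 2 pour obtenir s = 48.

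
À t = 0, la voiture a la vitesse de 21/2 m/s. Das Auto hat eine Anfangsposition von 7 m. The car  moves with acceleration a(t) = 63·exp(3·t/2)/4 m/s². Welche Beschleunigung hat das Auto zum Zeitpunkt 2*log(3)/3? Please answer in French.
De l'équation de l'accélération a(t) = 63·exp(3·t/2)/4, nous substituons t = 2*log(3)/3 pour obtenir a = 189/4.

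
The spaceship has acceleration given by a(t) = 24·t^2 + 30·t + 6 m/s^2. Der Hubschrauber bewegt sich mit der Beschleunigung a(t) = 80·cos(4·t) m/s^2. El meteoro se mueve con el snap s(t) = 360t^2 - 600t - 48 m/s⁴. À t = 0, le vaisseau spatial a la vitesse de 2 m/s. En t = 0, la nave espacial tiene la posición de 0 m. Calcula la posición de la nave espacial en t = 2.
Necesitamos integrar nuestra ecuación de la aceleración a(t) = 24·t^2 + 30·t + 6 2 veces. Integrando la aceleración y usando la condición inicial v(0) = 2, obtenemos v(t) = 8·t^3 + 15·t^2 + 6·t + 2. La antiderivada de la velocidad, con x(0) = 0, da la posición: x(t) = 2·t^4 + 5·t^3 + 3·t^2 + 2·t. Tenemos la posición x(t) = 2·t^4 + 5·t^3 + 3·t^2 + 2·t. Sustituyendo t = 2: x(2) = 88.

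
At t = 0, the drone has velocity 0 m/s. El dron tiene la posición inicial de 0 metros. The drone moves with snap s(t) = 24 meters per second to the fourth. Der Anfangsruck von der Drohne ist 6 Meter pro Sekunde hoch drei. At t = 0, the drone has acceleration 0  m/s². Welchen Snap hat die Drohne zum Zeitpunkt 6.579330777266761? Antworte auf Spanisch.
Tenemos el snap s(t) = 24. Sustituyendo t = 6.579330777266761: s(6.579330777266761) = 24.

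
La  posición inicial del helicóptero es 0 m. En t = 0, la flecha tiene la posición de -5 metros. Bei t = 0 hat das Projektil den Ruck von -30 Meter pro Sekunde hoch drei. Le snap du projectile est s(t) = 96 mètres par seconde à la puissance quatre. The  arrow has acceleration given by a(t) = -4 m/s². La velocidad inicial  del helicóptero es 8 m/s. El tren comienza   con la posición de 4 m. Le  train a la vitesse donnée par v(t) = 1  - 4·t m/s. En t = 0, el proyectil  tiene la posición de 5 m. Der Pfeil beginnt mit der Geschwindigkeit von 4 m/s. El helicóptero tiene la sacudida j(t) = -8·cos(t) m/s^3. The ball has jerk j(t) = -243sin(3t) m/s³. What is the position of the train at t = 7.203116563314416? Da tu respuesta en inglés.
We need to integrate our velocity equation v(t) = 1 - 4·t 1 time. Integrating velocity and using the initial condition x(0) = 4, we get x(t) = -2·t^2 + t + 4. From the given position equation x(t) = -2·t^2 + t + 4, we substitute t = 7.203116563314416 to get x = -92.5666598860745.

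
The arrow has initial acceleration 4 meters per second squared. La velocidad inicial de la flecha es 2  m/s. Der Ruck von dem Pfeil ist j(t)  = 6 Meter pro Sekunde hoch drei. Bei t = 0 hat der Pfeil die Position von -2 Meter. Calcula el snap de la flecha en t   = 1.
Partiendo de la sacudida j(t) = 6, tomamos 1 derivada. Derivando la sacudida, obtenemos el snap: s(t) = 0. Tenemos el snap s(t) = 0. Sustituyendo t = 1: s(1) = 0.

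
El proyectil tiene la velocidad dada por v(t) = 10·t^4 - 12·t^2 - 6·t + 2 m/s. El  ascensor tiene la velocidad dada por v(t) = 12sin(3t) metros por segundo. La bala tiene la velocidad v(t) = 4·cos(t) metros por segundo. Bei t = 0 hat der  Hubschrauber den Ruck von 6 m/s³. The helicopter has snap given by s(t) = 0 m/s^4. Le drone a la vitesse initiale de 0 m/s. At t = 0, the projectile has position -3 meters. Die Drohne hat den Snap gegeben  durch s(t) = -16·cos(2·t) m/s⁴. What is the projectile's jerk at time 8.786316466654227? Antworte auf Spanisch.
Para resolver esto, necesitamos tomar 2 derivadas de nuestra ecuación de la velocidad v(t) = 10·t^4 - 12·t^2 - 6·t + 2. La derivada de la velocidad da la aceleración: a(t) = 40·t^3 - 24·t - 6. Tomando d/dt de a(t), encontramos j(t) = 120·t^2 - 24. Tenemos la sacudida j(t) = 120·t^2 - 24. Sustituyendo t = 8.786316466654227: j(8.786316466654227) = 9239.92284626391.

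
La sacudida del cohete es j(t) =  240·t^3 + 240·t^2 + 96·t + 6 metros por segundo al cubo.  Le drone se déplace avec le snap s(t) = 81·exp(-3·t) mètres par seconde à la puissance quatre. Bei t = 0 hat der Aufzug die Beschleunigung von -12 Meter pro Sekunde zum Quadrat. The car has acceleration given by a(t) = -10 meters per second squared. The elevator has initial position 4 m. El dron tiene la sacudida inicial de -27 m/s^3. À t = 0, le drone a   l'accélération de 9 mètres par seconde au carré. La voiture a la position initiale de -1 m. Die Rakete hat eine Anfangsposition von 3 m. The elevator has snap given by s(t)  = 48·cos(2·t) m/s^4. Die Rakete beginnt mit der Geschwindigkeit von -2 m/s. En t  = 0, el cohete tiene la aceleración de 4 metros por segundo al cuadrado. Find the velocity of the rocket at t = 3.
We must find the antiderivative of our jerk equation j(t) = 240·t^3 + 240·t^2 + 96·t + 6 2 times. Integrating jerk and using the initial condition a(0) = 4, we get a(t) = 60·t^4 + 80·t^3 + 48·t^2 + 6·t + 4. Finding the antiderivative of a(t) and using v(0) = -2: v(t) = 12·t^5 + 20·t^4 + 16·t^3 + 3·t^2 + 4·t - 2. From the given velocity equation v(t) = 12·t^5 + 20·t^4 + 16·t^3 + 3·t^2 + 4·t - 2, we substitute t = 3 to get v = 5005.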